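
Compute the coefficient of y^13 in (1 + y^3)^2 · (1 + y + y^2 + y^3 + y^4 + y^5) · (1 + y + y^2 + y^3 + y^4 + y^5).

(1 + y^3)^2 has coefficients 1,0,0,2,0,0,1 for degrees 0…6.
(1 + y + y^2 + y^3 + y^4 + y^5) has coefficients 1,1,1,1,1,1,0,0,0,0,0,0,0,0 for degrees 0…13.
Finally multiplying by (1 + y + y^2 + y^3 + y^4 + y^5), the product of all factors after the first has coefficients 1,2,3,4,5,6,5,4,3,2,1,0,0,0 for degrees 0…13.
[y^13] = 1·0 + 2·1 + 1·4 = 6.

6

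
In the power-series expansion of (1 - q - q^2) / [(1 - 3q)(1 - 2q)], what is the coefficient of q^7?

The denominator gives the recurrence a_n = 5a_(n−1) − 6a_(n−2) for n ≥ 3; the numerator fixes a_0 = 1, a_1 = 4, a_2 = 13.
Iterating: 1, 4, 13, 41, 127, 389, 1183, 3581, so a_7 = 3581.

3581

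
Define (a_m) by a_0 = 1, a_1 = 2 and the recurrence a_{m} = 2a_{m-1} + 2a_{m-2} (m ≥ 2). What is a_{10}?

18272

The ordinary generating function has denominator 1 - 2x - 2x^2.
Iterating the recurrence: a_0,…,a_{10} = 1, 2, 6, 16, 44, 120, 328, 896, 2448, 6688, 18272.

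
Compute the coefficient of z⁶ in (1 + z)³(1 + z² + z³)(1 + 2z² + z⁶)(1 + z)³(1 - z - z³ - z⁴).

(1 + z)³ has coefficients 1,3,3,1 for degrees 0…3.
(1 + z² + z³) has coefficients 1,0,1,1,0,0,0 for degrees 0…6.
Multiplying by (1 + 2z² + z⁶) gives running coefficients 1,0,3,1,2,2,1 for degrees 0…6.
Multiplying by (1 + z)³ gives running coefficients 1,3,6,11,14,14,14 for degrees 0…6.
Finally multiplying by (1 - z - z³ - z⁴), the product of all factors after the first has coefficients 1,2,3,4,-1,-9,-17 for degrees 0…6.
[z⁶] = 1·(-17) + 3·(-9) + 3·(-1) + 1·4 = -43.

-43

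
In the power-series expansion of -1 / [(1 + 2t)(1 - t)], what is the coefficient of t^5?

Partial fractions give a closed form: a_n = (-2/3)·(-2)^n + (-1/3)·1^n.
At n = 5: a_5 = 21.

21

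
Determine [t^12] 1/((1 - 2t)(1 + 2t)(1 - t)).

The denominator gives the recurrence a_n = a_(n−1) + 4a_(n−2) − 4a_(n−3) for n ≥ 3; the numerator fixes a_0 = 1, a_1 = 1, a_2 = 5.
Iterating: 1, 1, 5, 5, 21, 21, 85, 85, 341, 341, 1365, 1365, 5461, so a_12 = 5461.

5461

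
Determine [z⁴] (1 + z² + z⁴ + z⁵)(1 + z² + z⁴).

(1 + z² + z⁴ + z⁵) has coefficients 1,0,1,0,1 for degrees 0…4.
(1 + z² + z⁴) has coefficients 1,0,1,0,1 for degrees 0…4.
[z⁴] = 1·1 + 1·1 + 1·1 = 3.

3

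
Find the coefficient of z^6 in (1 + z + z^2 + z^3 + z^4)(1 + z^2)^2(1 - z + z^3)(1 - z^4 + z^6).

2

(1 + z + z^2 + z^3 + z^4) has coefficients 1,1,1,1,1 for degrees 0…4.
(1 + z^2)^2 has coefficients 1,0,2,0,1,0,0 for degrees 0…6.
Multiplying by (1 - z + z^3) gives running coefficients 1,-1,2,-1,1,1,0 for degrees 0…6.
Finally multiplying by (1 - z^4 + z^6), the product of all factors after the first has coefficients 1,-1,2,-1,0,2,-1 for degrees 0…6.
[z^6] = 1·(-1) + 1·2 + 1·0 + 1·(-1) + 1·2 = 2.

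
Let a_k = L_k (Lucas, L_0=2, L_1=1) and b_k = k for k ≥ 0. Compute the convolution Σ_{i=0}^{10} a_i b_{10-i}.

507

The convolution is the t^10 coefficient of A(t)B(t).
Σ = 2·10 + 1·9 + 3·8 + 4·7 + 7·6 + 11·5 + 18·4 + 29·3 + 47·2 + 76·1 + 123·0 = 507.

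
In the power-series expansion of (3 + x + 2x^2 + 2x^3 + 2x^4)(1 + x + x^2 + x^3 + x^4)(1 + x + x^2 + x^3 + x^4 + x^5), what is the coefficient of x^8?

(3 + x + 2x^2 + 2x^3 + 2x^4) has coefficients 3,1,2,2,2 for degrees 0…4.
(1 + x + x^2 + x^3 + x^4) has coefficients 1,1,1,1,1,0,0,0,0 for degrees 0…8.
Finally multiplying by (1 + x + x^2 + x^3 + x^4 + x^5), the product of all factors after the first has coefficients 1,2,3,4,5,5,4,3,2 for degrees 0…8.
[x^8] = 3·2 + 1·3 + 2·4 + 2·5 + 2·5 = 37.

37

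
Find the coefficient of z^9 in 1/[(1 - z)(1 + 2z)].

Partial fractions give a closed form: a_n = (1/3)·1^n + (2/3)·(-2)^n.
At n = 9: a_9 = -341.

-341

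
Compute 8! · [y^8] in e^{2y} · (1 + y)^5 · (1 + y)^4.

The EGF product rule gives c_8 = Σ_{k_1+k_2+k_3=8} C(8; k_1,k_2,k_3) · ∏ g_i(k_i), where e^{2y} gives (2)^k; (1+y)^5 gives the falling factorial (5)_k; (1+y)^4 gives the falling factorial (4)_k.
g_1(k) for k = 0…8: 1, 2, 4, 8, 16, 32, 64, 128, 256.
g_2(k) for k = 0…8: 1, 5, 20, 60, 120, 120, 0, 0, 0.
g_3(k) for k = 0…8: 1, 4, 12, 24, 24, 0, 0, 0, 0.
First combine the last two factors: h(k) = Σ_j C(k,j)·g_2(j)·g_3(k−j) for k = 0…8: 1, 9, 72, 504, 3024, 15120, 60480, 181440, 362880.
c_8 = Σ_k C(8,k)·g_1(k)·h(8−k) = 1·1·362880 + 8·2·181440 + 28·4·60480 + 56·8·15120 + 70·16·3024 + 56·32·504 + 28·64·72 + 8·128·9 + 1·256·1 = 362880 + 2903040 + 6773760 + 6773760 + 3386880 + 903168 + 129024 + 9216 + 256 = 21241984.

21241984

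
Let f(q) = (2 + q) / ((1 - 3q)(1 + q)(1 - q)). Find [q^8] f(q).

17222

Partial fractions give a closed form: a_n = (21/8)·3^n + (1/8)·(-1)^n + (-3/4)·1^n.
At n = 8: a_8 = 17222.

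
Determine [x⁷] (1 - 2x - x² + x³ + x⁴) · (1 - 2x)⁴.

(1 - 2x - x² + x³ + x⁴) has coefficients 1,-2,-1,1,1 for degrees 0…4.
(1 - 2x)⁴ has coefficients 1,-8,24,-32,16,0,0,0 for degrees 0…7.
[x⁷] = 1·0 − 2·0 − 1·0 + 1·16 + 1·(-32) = -16.

-16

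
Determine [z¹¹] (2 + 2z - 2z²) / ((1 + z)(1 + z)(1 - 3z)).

The denominator gives the recurrence a_n = a_(n−1) + 5a_(n−2) + 3a_(n−3) for n ≥ 3; the numerator fixes a_0 = 2, a_1 = 4, a_2 = 12.
Iterating: 2, 4, 12, 38, 110, 336, 1000, 3010, 9018, 27068, 81188, 243582, so a_11 = 243582.

243582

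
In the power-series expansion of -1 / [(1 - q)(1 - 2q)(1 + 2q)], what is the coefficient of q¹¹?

Partial fractions give a closed form: a_n = (1/3)·1^n + (-1)·2^n + (-1/3)·(-2)^n.
At n = 11: a_11 = -1365.

-1365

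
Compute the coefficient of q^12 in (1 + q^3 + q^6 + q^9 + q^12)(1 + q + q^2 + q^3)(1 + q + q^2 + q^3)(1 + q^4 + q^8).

(1 + q^3 + q^6 + q^9 + q^12) has coefficients 1,0,0,1,0,0,1,0,0,1,0,0,1 for degrees 0…12.
(1 + q + q^2 + q^3) has coefficients 1,1,1,1,0,0,0,0,0,0,0,0,0 for degrees 0…12.
Multiplying by (1 + q + q^2 + q^3) gives running coefficients 1,2,3,4,3,2,1,0,0,0,0,0,0 for degrees 0…12.
Finally multiplying by (1 + q^4 + q^8), the product of all factors after the first has coefficients 1,2,3,4,4,4,4,4,4,4,4,4,3 for degrees 0…12.
[q^12] = 1·3 + 1·4 + 1·4 + 1·4 + 1·1 = 16.

16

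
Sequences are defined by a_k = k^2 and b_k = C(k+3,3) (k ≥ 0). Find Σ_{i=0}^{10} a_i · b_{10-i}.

Write out a_i and b_{10-i} for i = 0,…,10 and sum the products.
Σ = 0·286 + 1·220 + 4·165 + 9·120 + 16·84 + 25·56 + 36·35 + 49·20 + 64·10 + 81·4 + 100·1 = 8008.

8008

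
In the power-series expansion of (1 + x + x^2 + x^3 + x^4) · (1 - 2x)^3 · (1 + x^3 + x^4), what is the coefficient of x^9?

2

(1 + x + x^2 + x^3 + x^4) has coefficients 1,1,1,1,1 for degrees 0…4.
(1 - 2x)^3 has coefficients 1,-6,12,-8,0,0,0,0,0,0 for degrees 0…9.
Finally multiplying by (1 + x^3 + x^4), the product of all factors after the first has coefficients 1,-6,12,-7,-5,6,4,-8,0,0 for degrees 0…9.
[x^9] = 1·0 + 1·0 + 1·(-8) + 1·4 + 1·6 = 2.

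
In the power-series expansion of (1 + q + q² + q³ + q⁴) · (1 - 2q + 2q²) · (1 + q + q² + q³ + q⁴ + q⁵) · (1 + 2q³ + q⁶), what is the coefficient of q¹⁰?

15

(1 + q + q² + q³ + q⁴) has coefficients 1,1,1,1,1 for degrees 0…4.
(1 - 2q + 2q²) has coefficients 1,-2,2,0,0,0,0,0,0,0,0 for degrees 0…10.
Multiplying by (1 + q + q² + q³ + q⁴ + q⁵) gives running coefficients 1,-1,1,1,1,1,0,2,0,0,0 for degrees 0…10.
Finally multiplying by (1 + 2q³ + q⁶), the product of all factors after the first has coefficients 1,-1,1,3,-1,3,3,3,3,1,5 for degrees 0…10.
[q¹⁰] = 1·5 + 1·1 + 1·3 + 1·3 + 1·3 = 15.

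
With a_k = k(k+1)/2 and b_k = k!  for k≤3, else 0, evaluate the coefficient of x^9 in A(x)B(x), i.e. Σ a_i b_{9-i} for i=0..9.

Write out a_i and b_{9-i} for i = 0,…,9 and sum the products.
Σ = 0·0 + 1·0 + 3·0 + 6·0 + 10·0 + 15·0 + 21·6 + 28·2 + 36·1 + 45·1 = 263.

263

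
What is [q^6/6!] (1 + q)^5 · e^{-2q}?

The EGF product rule gives c_6 = Σ_{k_1+k_2=6} C(6; k_1,k_2) · ∏ g_i(k_i), where (1+q)^5 gives the falling factorial (5)_k; e^{-2q} gives (-2)^k.
g_1(k) for k = 0…6: 1, 5, 20, 60, 120, 120, 0.
g_2(k) for k = 0…6: 1, -2, 4, -8, 16, -32, 64.
c_6 = Σ_k C(6,k)·g_1(k)·g_2(6−k) = 1·1·64 + 6·5·(-32) + 15·20·16 + 20·60·(-8) + 15·120·4 + 6·120·(-2) = 64 − 960 + 4800 − 9600 + 7200 − 1440 = 64.

64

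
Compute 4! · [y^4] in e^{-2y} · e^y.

1

The EGF product rule gives c_4 = Σ_{k_1+k_2=4} C(4; k_1,k_2) · ∏ g_i(k_i), where e^{-2y} gives (-2)^k; e^y gives (1)^k.
g_1(k) for k = 0…4: 1, -2, 4, -8, 16.
g_2(k) for k = 0…4: 1, 1, 1, 1, 1.
c_4 = Σ_k C(4,k)·g_1(k)·g_2(4−k) = 1·1·1 + 4·(-2)·1 + 6·4·1 + 4·(-8)·1 + 1·16·1 = 1 − 8 + 24 − 32 + 16 = 1.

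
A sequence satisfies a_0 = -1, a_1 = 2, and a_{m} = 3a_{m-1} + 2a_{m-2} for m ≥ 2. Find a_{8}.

9032

The ordinary generating function has denominator 1 - 3x - 2x^2.
Iterating the recurrence: a_0,…,a_{8} = -1, 2, 4, 16, 56, 200, 712, 2536, 9032.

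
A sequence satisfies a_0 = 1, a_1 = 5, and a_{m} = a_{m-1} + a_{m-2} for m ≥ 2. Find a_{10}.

309

The ordinary generating function has denominator 1 - x - x^2.
Iterating the recurrence: a_0,…,a_{10} = 1, 5, 6, 11, 17, 28, 45, 73, 118, 191, 309.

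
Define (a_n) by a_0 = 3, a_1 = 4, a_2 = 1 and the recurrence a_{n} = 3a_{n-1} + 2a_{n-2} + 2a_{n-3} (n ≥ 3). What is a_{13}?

The ordinary generating function has denominator 1 - 3z - 2z^2 - 2z^3.
Iterating the recurrence: a_0,…,a_{13} = 3, 4, 1, 17, 61, 219, 813, 2999, 11061, 40807, 150541, 555359, 2048773, 7558119.

7558119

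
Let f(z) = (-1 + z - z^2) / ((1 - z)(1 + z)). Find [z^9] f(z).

The denominator gives the recurrence a_n = a_(n−2) for n ≥ 3; the numerator fixes a_0 = -1, a_1 = 1, a_2 = -2.
Iterating: -1, 1, -2, 1, -2, 1, -2, 1, -2, 1, so a_9 = 1.

1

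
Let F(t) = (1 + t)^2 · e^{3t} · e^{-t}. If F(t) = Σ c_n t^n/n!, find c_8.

5888

The EGF product rule gives c_8 = Σ_{k_1+k_2+k_3=8} C(8; k_1,k_2,k_3) · ∏ g_i(k_i), where (1+t)^2 gives the falling factorial (2)_k; e^{3t} gives (3)^k; e^{-t} gives (-1)^k.
g_1(k) for k = 0…8: 1, 2, 2, 0, 0, 0, 0, 0, 0.
g_2(k) for k = 0…8: 1, 3, 9, 27, 81, 243, 729, 2187, 6561.
g_3(k) for k = 0…8: 1, -1, 1, -1, 1, -1, 1, -1, 1.
First combine the last two factors: h(k) = Σ_j C(k,j)·g_2(j)·g_3(k−j) for k = 0…8: 1, 2, 4, 8, 16, 32, 64, 128, 256.
c_8 = Σ_k C(8,k)·g_1(k)·h(8−k) = 1·1·256 + 8·2·128 + 28·2·64 = 256 + 2048 + 3584 = 5888.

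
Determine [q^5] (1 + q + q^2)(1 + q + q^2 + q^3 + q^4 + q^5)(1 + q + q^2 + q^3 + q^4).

14

(1 + q + q^2) has coefficients 1,1,1 for degrees 0…2.
(1 + q + q^2 + q^3 + q^4 + q^5) has coefficients 1,1,1,1,1,1 for degrees 0…5.
Finally multiplying by (1 + q + q^2 + q^3 + q^4), the product of all factors after the first has coefficients 1,2,3,4,5,5 for degrees 0…5.
[q^5] = 1·5 + 1·5 + 1·4 = 14.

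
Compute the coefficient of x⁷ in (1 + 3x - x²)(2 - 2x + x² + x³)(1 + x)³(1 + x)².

(1 + 3x - x²) has coefficients 1,3,-1 for degrees 0…2.
(2 - 2x + x² + x³) has coefficients 2,-2,1,1,0,0,0,0 for degrees 0…7.
Multiplying by (1 + x)³ gives running coefficients 2,4,1,0,4,4,1,0 for degrees 0…7.
Finally multiplying by (1 + x)², the product of all factors after the first has coefficients 2,8,11,6,5,12,13,6 for degrees 0…7.
[x⁷] = 1·6 + 3·13 − 1·12 = 33.

33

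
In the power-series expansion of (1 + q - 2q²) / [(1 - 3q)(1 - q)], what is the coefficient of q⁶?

1215

The denominator gives the recurrence a_n = 4a_(n−1) − 3a_(n−2) for n ≥ 3; the numerator fixes a_0 = 1, a_1 = 5, a_2 = 15.
Iterating: 1, 5, 15, 45, 135, 405, 1215, so a_6 = 1215.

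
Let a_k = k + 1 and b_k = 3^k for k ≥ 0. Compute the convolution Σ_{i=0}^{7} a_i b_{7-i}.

Write out a_i and b_{7-i} for i = 0,…,7 and sum the products.
Σ = 1·2187 + 2·729 + 3·243 + 4·81 + 5·27 + 6·9 + 7·3 + 8·1 = 4916.

4916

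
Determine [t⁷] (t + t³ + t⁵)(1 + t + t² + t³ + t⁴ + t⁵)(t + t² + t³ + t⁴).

10

(t + t³ + t⁵) has coefficients 0,1,0,1,0,1 for degrees 0…5.
(1 + t + t² + t³ + t⁴ + t⁵) has coefficients 1,1,1,1,1,1,0,0 for degrees 0…7.
Finally multiplying by (t + t² + t³ + t⁴), the product of all factors after the first has coefficients 0,1,2,3,4,4,4,3 for degrees 0…7.
[t⁷] = 1·4 + 1·4 + 1·2 = 10.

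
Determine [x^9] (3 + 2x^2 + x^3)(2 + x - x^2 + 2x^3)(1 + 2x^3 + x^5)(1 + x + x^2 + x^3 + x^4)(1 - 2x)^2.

(3 + 2x^2 + x^3) has coefficients 3,0,2,1 for degrees 0…3.
(2 + x - x^2 + 2x^3) has coefficients 2,1,-1,2,0,0,0,0,0,0 for degrees 0…9.
Multiplying by (1 + 2x^3 + x^5) gives running coefficients 2,1,-1,6,2,0,5,-1,2,0 for degrees 0…9.
Multiplying by (1 + x + x^2 + x^3 + x^4) gives running coefficients 2,3,2,8,10,8,12,12,8,6 for degrees 0…9.
Finally multiplying by (1 - 2x)^2, the product of all factors after the first has coefficients 2,-5,-2,12,-14,0,20,-4,8,22 for degrees 0…9.
[x^9] = 3·22 + 2·(-4) + 1·20 = 78.

78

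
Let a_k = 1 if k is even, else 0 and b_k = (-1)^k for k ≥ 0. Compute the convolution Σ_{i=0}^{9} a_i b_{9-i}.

-5

The convolution is the x^9 coefficient of A(x)B(x).
Σ = 1·(-1) + 0·1 + 1·(-1) + 0·1 + 1·(-1) + 0·1 + 1·(-1) + 0·1 + 1·(-1) + 0·1 = -5.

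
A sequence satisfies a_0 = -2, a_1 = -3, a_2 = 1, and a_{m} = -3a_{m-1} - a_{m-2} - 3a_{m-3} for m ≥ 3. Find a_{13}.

The ordinary generating function has denominator 1 + 3q + q^2 + 3q^3.
Iterating the recurrence: a_0,…,a_{13} = -2, -3, 1, 6, -10, 21, -71, 222, -658, 1965, -5903, 17718, -53146, 159429.

159429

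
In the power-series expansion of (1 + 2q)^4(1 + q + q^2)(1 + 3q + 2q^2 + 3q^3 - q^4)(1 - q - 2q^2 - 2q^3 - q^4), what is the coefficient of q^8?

-2438

(1 + 2q)^4 has coefficients 1,8,24,32,16 for degrees 0…4.
(1 + q + q^2) has coefficients 1,1,1,0,0,0,0,0,0 for degrees 0…8.
Multiplying by (1 + 3q + 2q^2 + 3q^3 - q^4) gives running coefficients 1,4,6,8,4,2,-1,0,0 for degrees 0…8.
Finally multiplying by (1 - q - 2q^2 - 2q^3 - q^4), the product of all factors after the first has coefficients 1,3,0,-8,-25,-34,-33,-19,-6 for degrees 0…8.
[q^8] = 1·(-6) + 8·(-19) + 24·(-33) + 32·(-34) + 16·(-25) = -2438.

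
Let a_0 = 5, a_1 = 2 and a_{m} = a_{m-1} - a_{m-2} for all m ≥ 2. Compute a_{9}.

-5

The ordinary generating function has denominator 1 - y + y^2.
Iterating the recurrence: a_0,…,a_{9} = 5, 2, -3, -5, -2, 3, 5, 2, -3, -5.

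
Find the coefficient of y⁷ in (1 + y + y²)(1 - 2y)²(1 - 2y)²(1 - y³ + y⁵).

9

(1 + y + y²) has coefficients 1,1,1 for degrees 0…2.
(1 - 2y)² has coefficients 1,-4,4,0,0,0,0,0 for degrees 0…7.
Multiplying by (1 - 2y)² gives running coefficients 1,-8,24,-32,16,0,0,0 for degrees 0…7.
Finally multiplying by (1 - y³ + y⁵), the product of all factors after the first has coefficients 1,-8,24,-33,24,-23,24,8 for degrees 0…7.
[y⁷] = 1·8 + 1·24 + 1·(-23) = 9.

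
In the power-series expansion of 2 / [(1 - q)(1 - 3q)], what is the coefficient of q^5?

728

The denominator gives the recurrence a_n = 4a_(n−1) − 3a_(n−2) for n ≥ 2; the numerator fixes a_0 = 2, a_1 = 8.
Iterating: 2, 8, 26, 80, 242, 728, so a_5 = 728.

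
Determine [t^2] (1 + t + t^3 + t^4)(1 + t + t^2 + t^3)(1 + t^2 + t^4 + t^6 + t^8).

3

(1 + t + t^3 + t^4) has coefficients 1,1,0 for degrees 0…2.
(1 + t + t^2 + t^3) has coefficients 1,1,1 for degrees 0…2.
Finally multiplying by (1 + t^2 + t^4 + t^6 + t^8), the product of all factors after the first has coefficients 1,1,2 for degrees 0…2.
[t^2] = 1·2 + 1·1 = 3.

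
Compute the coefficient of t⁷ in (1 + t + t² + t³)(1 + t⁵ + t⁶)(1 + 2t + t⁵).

7

(1 + t + t² + t³) has coefficients 1,1,1,1 for degrees 0…3.
(1 + t⁵ + t⁶) has coefficients 1,0,0,0,0,1,1,0 for degrees 0…7.
Finally multiplying by (1 + 2t + t⁵), the product of all factors after the first has coefficients 1,2,0,0,0,2,3,2 for degrees 0…7.
[t⁷] = 1·2 + 1·3 + 1·2 + 1·0 = 7.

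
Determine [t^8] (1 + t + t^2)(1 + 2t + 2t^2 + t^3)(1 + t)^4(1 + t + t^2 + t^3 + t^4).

(1 + t + t^2) has coefficients 1,1,1 for degrees 0…2.
(1 + 2t + 2t^2 + t^3) has coefficients 1,2,2,1,0,0,0,0,0 for degrees 0…8.
Multiplying by (1 + t)^4 gives running coefficients 1,6,16,25,25,16,6,1,0 for degrees 0…8.
Finally multiplying by (1 + t + t^2 + t^3 + t^4), the product of all factors after the first has coefficients 1,7,23,48,73,88,88,73,48 for degrees 0…8.
[t^8] = 1·48 + 1·73 + 1·88 = 209.

209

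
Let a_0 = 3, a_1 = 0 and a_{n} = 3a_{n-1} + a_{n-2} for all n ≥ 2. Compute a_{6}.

The ordinary generating function has denominator 1 - 3t - t^2.
Iterating the recurrence: a_0,…,a_{6} = 3, 0, 3, 9, 30, 99, 327.

327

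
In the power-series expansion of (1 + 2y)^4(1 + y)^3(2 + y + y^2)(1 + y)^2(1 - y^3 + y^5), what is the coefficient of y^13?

(1 + 2y)^4 has coefficients 1,8,24,32,16 for degrees 0…4.
(1 + y)^3 has coefficients 1,3,3,1,0,0,0,0,0,0,0,0,0,0 for degrees 0…13.
Multiplying by (2 + y + y^2) gives running coefficients 2,7,10,8,4,1,0,0,0,0,0,0,0,0 for degrees 0…13.
Multiplying by (1 + y)^2 gives running coefficients 2,11,26,35,30,17,6,1,0,0,0,0,0,0 for degrees 0…13.
Finally multiplying by (1 - y^3 + y^5), the product of all factors after the first has coefficients 2,11,26,33,19,-7,-18,-3,18,24,16,6,1,0 for degrees 0…13.
[y^13] = 1·0 + 8·1 + 24·6 + 32·16 + 16·24 = 1048.

1048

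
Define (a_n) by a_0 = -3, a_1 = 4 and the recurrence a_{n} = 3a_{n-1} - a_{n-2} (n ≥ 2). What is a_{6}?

741

The ordinary generating function has denominator 1 - 3t + t^2.
Iterating the recurrence: a_0,…,a_{6} = -3, 4, 15, 41, 108, 283, 741.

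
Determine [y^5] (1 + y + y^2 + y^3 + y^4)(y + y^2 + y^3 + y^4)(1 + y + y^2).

11

(1 + y + y^2 + y^3 + y^4) has coefficients 1,1,1,1,1 for degrees 0…4.
(y + y^2 + y^3 + y^4) has coefficients 0,1,1,1,1,0 for degrees 0…5.
Finally multiplying by (1 + y + y^2), the product of all factors after the first has coefficients 0,1,2,3,3,2 for degrees 0…5.
[y^5] = 1·2 + 1·3 + 1·3 + 1·2 + 1·1 = 11.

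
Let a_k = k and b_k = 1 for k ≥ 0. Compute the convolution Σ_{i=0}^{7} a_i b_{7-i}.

Write out a_i and b_{7-i} for i = 0,…,7 and sum the products.
Σ = 0·1 + 1·1 + 2·1 + 3·1 + 4·1 + 5·1 + 6·1 + 7·1 = 28.

28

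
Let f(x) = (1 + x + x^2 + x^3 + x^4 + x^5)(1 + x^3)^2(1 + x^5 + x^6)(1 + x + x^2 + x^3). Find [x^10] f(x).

(1 + x + x^2 + x^3 + x^4 + x^5) has coefficients 1,1,1,1,1,1 for degrees 0…5.
(1 + x^3)^2 has coefficients 1,0,0,2,0,0,1,0,0,0,0 for degrees 0…10.
Multiplying by (1 + x^5 + x^6) gives running coefficients 1,0,0,2,0,1,2,0,2,2,0 for degrees 0…10.
Finally multiplying by (1 + x + x^2 + x^3), the product of all factors after the first has coefficients 1,1,1,3,2,3,5,3,5,6,4 for degrees 0…10.
[x^10] = 1·4 + 1·6 + 1·5 + 1·3 + 1·5 + 1·3 = 26.

26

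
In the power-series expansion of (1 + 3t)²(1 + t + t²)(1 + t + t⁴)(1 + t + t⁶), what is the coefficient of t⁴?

56

(1 + 3t)² has coefficients 1,6,9 for degrees 0…2.
(1 + t + t²) has coefficients 1,1,1,0,0 for degrees 0…4.
Multiplying by (1 + t + t⁴) gives running coefficients 1,2,2,1,1 for degrees 0…4.
Finally multiplying by (1 + t + t⁶), the product of all factors after the first has coefficients 1,3,4,3,2 for degrees 0…4.
[t⁴] = 1·2 + 6·3 + 9·4 = 56.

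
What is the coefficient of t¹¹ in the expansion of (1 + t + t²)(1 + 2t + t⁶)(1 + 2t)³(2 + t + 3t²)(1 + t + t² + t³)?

425

(1 + t + t²) has coefficients 1,1,1 for degrees 0…2.
(1 + 2t + t⁶) has coefficients 1,2,0,0,0,0,1,0,0,0,0,0 for degrees 0…11.
Multiplying by (1 + 2t)³ gives running coefficients 1,8,24,32,16,0,1,6,12,8,0,0 for degrees 0…11.
Multiplying by (2 + t + 3t²) gives running coefficients 2,17,59,112,136,112,50,13,33,46,44,24 for degrees 0…11.
Finally multiplying by (1 + t + t² + t³), the product of all factors after the first has coefficients 2,19,78,190,324,419,410,311,208,142,136,147 for degrees 0…11.
[t¹¹] = 1·147 + 1·136 + 1·142 = 425.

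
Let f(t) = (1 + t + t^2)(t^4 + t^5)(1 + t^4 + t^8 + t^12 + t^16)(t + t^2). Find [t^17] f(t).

(1 + t + t^2) has coefficients 1,1,1 for degrees 0…2.
(t^4 + t^5) has coefficients 0,0,0,0,1,1,0,0,0,0,0,0,0,0,0,0,0,0 for degrees 0…17.
Multiplying by (1 + t^4 + t^8 + t^12 + t^16) gives running coefficients 0,0,0,0,1,1,0,0,1,1,0,0,1,1,0,0,1,1 for degrees 0…17.
Finally multiplying by (t + t^2), the product of all factors after the first has coefficients 0,0,0,0,0,1,2,1,0,1,2,1,0,1,2,1,0,1 for degrees 0…17.
[t^17] = 1·1 + 1·0 + 1·1 = 2.

2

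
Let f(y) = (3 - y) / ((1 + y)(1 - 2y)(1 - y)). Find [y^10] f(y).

Partial fractions give a closed form: a_n = (2/3)·(-1)^n + (10/3)·2^n + (-1)·1^n.
At n = 10: a_10 = 3413.

3413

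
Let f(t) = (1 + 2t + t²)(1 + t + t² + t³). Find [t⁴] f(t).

3

(1 + 2t + t²) has coefficients 1,2,1 for degrees 0…2.
(1 + t + t² + t³) has coefficients 1,1,1,1,0 for degrees 0…4.
[t⁴] = 1·0 + 2·1 + 1·1 = 3.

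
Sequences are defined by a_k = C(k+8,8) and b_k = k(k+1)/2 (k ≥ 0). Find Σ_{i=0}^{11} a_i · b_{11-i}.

352716

Write out a_i and b_{11-i} for i = 0,…,11 and sum the products.
Σ = 1·66 + 9·55 + 45·45 + 165·36 + 495·28 + 1287·21 + 3003·15 + 6435·10 + 12870·6 + 24310·3 + 43758·1 + 75582·0 = 352716.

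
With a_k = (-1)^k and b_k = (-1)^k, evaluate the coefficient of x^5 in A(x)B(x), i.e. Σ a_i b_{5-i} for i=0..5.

Write out a_i and b_{5-i} for i = 0,…,5 and sum the products.
Σ = 1·(-1) − 1·1 + 1·(-1) − 1·1 + 1·(-1) − 1·1 = -6.

-6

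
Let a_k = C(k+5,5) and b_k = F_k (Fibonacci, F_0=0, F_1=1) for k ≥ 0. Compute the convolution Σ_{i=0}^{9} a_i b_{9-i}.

5270

Write out a_i and b_{9-i} for i = 0,…,9 and sum the products.
Σ = 1·34 + 6·21 + 21·13 + 56·8 + 126·5 + 252·3 + 462·2 + 792·1 + 1287·1 + 2002·0 = 5270.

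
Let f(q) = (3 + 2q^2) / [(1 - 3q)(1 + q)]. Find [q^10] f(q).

The denominator gives the recurrence a_n = 2a_(n−1) + 3a_(n−2) for n ≥ 3; the numerator fixes a_0 = 3, a_1 = 6, a_2 = 23.
Iterating: 3, 6, 23, 64, 197, 586, 1763, 5284, 15857, 47566, 142703, so a_10 = 142703.

142703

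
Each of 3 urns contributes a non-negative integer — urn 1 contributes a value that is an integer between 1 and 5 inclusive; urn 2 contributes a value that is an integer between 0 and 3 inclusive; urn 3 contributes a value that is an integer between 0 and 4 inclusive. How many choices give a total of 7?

16

The generating function for the choices is (q + q² + q³ + q⁴ + q⁵)·(1 + q + q² + q³)·(1 + q + q² + q³ + q⁴); the count is [q⁷].
(q + q² + q³ + q⁴ + q⁵) has coefficients 0,1,1,1,1,1 for degrees 0…5.
(1 + q + q² + q³) has coefficients 1,1,1,1,0,0,0,0 for degrees 0…7.
Finally multiplying by (1 + q + q² + q³ + q⁴), the product of all factors after the first has coefficients 1,2,3,4,4,3,2,1 for degrees 0…7.
[q⁷] = 1·2 + 1·3 + 1·4 + 1·4 + 1·3 = 16.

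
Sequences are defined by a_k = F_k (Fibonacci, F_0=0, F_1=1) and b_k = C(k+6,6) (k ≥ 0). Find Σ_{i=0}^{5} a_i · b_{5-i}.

376

This is [x^5] in the product of the two ordinary generating functions.
Σ = 0·462 + 1·210 + 1·84 + 2·28 + 3·7 + 5·1 = 376.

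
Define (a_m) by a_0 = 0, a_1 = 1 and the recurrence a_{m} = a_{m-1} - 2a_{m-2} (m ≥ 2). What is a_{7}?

The ordinary generating function has denominator 1 - z + 2z^2.
Iterating the recurrence: a_0,…,a_{7} = 0, 1, 1, -1, -3, -1, 5, 7.

7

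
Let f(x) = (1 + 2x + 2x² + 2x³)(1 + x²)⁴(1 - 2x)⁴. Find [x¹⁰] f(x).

(1 + 2x + 2x² + 2x³) has coefficients 1,2,2,2 for degrees 0…3.
(1 + x²)⁴ has coefficients 1,0,4,0,6,0,4,0,1,0,0 for degrees 0…10.
Finally multiplying by (1 - 2x)⁴, the product of all factors after the first has coefficients 1,-8,28,-64,118,-176,212,-224,193,-136,88 for degrees 0…10.
[x¹⁰] = 1·88 + 2·(-136) + 2·193 + 2·(-224) = -246.

-246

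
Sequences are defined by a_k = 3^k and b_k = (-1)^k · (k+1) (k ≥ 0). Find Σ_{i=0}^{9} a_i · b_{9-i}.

Write out a_i and b_{9-i} for i = 0,…,9 and sum the products.
Σ = 1·(-10) + 3·9 + 9·(-8) + 27·7 + 81·(-6) + 243·5 + 729·(-4) + 2187·3 + 6561·(-2) + 19683·1 = 11069.

11069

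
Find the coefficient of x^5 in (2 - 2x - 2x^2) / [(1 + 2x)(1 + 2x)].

-480

The denominator gives the recurrence a_n = −4a_(n−1) − 4a_(n−2) for n ≥ 3; the numerator fixes a_0 = 2, a_1 = -10, a_2 = 30.
Iterating: 2, -10, 30, -80, 200, -480, so a_5 = -480.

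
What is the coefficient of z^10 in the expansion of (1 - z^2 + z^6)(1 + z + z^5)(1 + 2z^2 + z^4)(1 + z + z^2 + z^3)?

(1 - z^2 + z^6) has coefficients 1,0,-1,0,0,0,1 for degrees 0…6.
(1 + z + z^5) has coefficients 1,1,0,0,0,1,0,0,0,0,0 for degrees 0…10.
Multiplying by (1 + 2z^2 + z^4) gives running coefficients 1,1,2,2,1,2,0,2,0,1,0 for degrees 0…10.
Finally multiplying by (1 + z + z^2 + z^3), the product of all factors after the first has coefficients 1,2,4,6,6,7,5,5,4,3,3 for degrees 0…10.
[z^10] = 1·3 − 1·4 + 1·6 = 5.

5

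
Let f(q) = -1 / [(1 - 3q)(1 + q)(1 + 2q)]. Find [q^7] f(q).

Partial fractions give a closed form: a_n = (-9/20)·3^n + (1/4)·(-1)^n + (-4/5)·(-2)^n.
At n = 7: a_7 = -882.

-882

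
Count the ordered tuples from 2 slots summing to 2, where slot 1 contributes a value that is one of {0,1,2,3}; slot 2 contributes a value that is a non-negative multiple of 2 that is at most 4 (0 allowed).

2

The generating function for the choices is (1 + q + q^2 + q^3)·(1 + q^2 + q^4); the count is [q^2].
(1 + q + q^2 + q^3) has coefficients 1,1,1 for degrees 0…2.
(1 + q^2 + q^4) has coefficients 1,0,1 for degrees 0…2.
[q^2] = 1·1 + 1·0 + 1·1 = 2.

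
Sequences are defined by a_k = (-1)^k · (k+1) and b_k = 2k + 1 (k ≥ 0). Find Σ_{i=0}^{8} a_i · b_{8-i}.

5

The convolution is the t^8 coefficient of A(t)B(t).
Σ = 1·17 − 2·15 + 3·13 − 4·11 + 5·9 − 6·7 + 7·5 − 8·3 + 9·1 = 5.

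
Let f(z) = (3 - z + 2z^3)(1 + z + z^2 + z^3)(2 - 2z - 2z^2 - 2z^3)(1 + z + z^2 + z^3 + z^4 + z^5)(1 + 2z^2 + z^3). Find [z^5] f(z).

-50

(3 - z + 2z^3) has coefficients 3,-1,0,2 for degrees 0…3.
(1 + z + z^2 + z^3) has coefficients 1,1,1,1,0,0 for degrees 0…5.
Multiplying by (2 - 2z - 2z^2 - 2z^3) gives running coefficients 2,0,-2,-4,-6,-4 for degrees 0…5.
Multiplying by (1 + z + z^2 + z^3 + z^4 + z^5) gives running coefficients 2,2,0,-4,-10,-14 for degrees 0…5.
Finally multiplying by (1 + 2z^2 + z^3), the product of all factors after the first has coefficients 2,2,4,2,-8,-22 for degrees 0…5.
[z^5] = 3·(-22) − 1·(-8) + 2·4 = -50.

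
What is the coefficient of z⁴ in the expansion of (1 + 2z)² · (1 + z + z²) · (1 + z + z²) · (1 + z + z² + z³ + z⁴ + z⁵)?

(1 + 2z)² has coefficients 1,4,4 for degrees 0…2.
(1 + z + z²) has coefficients 1,1,1,0,0 for degrees 0…4.
Multiplying by (1 + z + z²) gives running coefficients 1,2,3,2,1 for degrees 0…4.
Finally multiplying by (1 + z + z² + z³ + z⁴ + z⁵), the product of all factors after the first has coefficients 1,3,6,8,9 for degrees 0…4.
[z⁴] = 1·9 + 4·8 + 4·6 = 65.

65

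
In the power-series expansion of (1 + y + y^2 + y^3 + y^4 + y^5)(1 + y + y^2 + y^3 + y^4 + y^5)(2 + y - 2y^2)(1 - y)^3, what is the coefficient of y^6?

(1 + y + y^2 + y^3 + y^4 + y^5) has coefficients 1,1,1,1,1,1 for degrees 0…5.
(1 + y + y^2 + y^3 + y^4 + y^5) has coefficients 1,1,1,1,1,1,0 for degrees 0…6.
Multiplying by (2 + y - 2y^2) gives running coefficients 2,3,1,1,1,1,-1 for degrees 0…6.
Finally multiplying by (1 - y)^3, the product of all factors after the first has coefficients 2,-3,-2,5,-2,0,-2 for degrees 0…6.
[y^6] = 1·(-2) + 1·0 + 1·(-2) + 1·5 + 1·(-2) + 1·(-3) = -4.

-4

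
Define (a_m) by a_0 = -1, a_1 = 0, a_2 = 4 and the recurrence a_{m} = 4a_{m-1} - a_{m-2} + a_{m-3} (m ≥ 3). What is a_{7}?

3087

The ordinary generating function has denominator 1 - 4z + z^2 - z^3.
Iterating the recurrence: a_0,…,a_{7} = -1, 0, 4, 15, 56, 213, 811, 3087.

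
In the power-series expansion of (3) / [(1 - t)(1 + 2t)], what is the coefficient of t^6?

Partial fractions give a closed form: a_n = (1)·1^n + (2)·(-2)^n.
At n = 6: a_6 = 129.

129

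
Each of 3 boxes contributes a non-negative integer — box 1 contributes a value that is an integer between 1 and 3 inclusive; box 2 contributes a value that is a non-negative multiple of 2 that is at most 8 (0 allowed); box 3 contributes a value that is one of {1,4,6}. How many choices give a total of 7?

4

The generating function for the choices is (y + y^2 + y^3)·(1 + y^2 + y^4 + y^6 + y^8)·(y + y^4 + y^6); the count is [y^7].
(y + y^2 + y^3) has coefficients 0,1,1,1 for degrees 0…3.
(1 + y^2 + y^4 + y^6 + y^8) has coefficients 1,0,1,0,1,0,1,0 for degrees 0…7.
Finally multiplying by (y + y^4 + y^6), the product of all factors after the first has coefficients 0,1,0,1,1,1,2,1 for degrees 0…7.
[y^7] = 1·2 + 1·1 + 1·1 = 4.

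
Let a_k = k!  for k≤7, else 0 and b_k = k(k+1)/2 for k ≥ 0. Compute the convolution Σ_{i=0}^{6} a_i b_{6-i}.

284

This is [x^6] in the product of the two ordinary generating functions.
Σ = 1·21 + 1·15 + 2·10 + 6·6 + 24·3 + 120·1 + 720·0 = 284.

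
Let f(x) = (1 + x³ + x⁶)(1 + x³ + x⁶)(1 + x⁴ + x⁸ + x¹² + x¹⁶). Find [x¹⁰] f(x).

3

(1 + x³ + x⁶) has coefficients 1,0,0,1,0,0,1 for degrees 0…6.
(1 + x³ + x⁶) has coefficients 1,0,0,1,0,0,1,0,0,0,0 for degrees 0…10.
Finally multiplying by (1 + x⁴ + x⁸ + x¹² + x¹⁶), the product of all factors after the first has coefficients 1,0,0,1,1,0,1,1,1,0,1 for degrees 0…10.
[x¹⁰] = 1·1 + 1·1 + 1·1 = 3.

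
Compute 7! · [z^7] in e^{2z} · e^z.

2187

The EGF product rule gives c_7 = Σ_{k_1+k_2=7} C(7; k_1,k_2) · ∏ g_i(k_i), where e^{2z} gives (2)^k; e^z gives (1)^k.
g_1(k) for k = 0…7: 1, 2, 4, 8, 16, 32, 64, 128.
g_2(k) for k = 0…7: 1, 1, 1, 1, 1, 1, 1, 1.
c_7 = Σ_k C(7,k)·g_1(k)·g_2(7−k) = 1·1·1 + 7·2·1 + 21·4·1 + 35·8·1 + 35·16·1 + 21·32·1 + 7·64·1 + 1·128·1 = 1 + 14 + 84 + 280 + 560 + 672 + 448 + 128 = 2187.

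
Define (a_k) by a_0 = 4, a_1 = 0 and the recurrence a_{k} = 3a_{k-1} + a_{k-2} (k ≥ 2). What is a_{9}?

15708

The ordinary generating function has denominator 1 - 3y - y^2.
Iterating the recurrence: a_0,…,a_{9} = 4, 0, 4, 12, 40, 132, 436, 1440, 4756, 15708.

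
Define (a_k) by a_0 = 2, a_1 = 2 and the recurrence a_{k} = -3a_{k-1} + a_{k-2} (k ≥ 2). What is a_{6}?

The ordinary generating function has denominator 1 + 3y - y^2.
Iterating the recurrence: a_0,…,a_{6} = 2, 2, -4, 14, -46, 152, -502.

-502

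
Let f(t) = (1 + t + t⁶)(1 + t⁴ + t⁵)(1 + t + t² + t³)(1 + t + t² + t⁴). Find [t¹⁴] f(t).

(1 + t + t⁶) has coefficients 1,1,0,0,0,0,1 for degrees 0…6.
(1 + t⁴ + t⁵) has coefficients 1,0,0,0,1,1,0,0,0,0,0,0,0,0,0 for degrees 0…14.
Multiplying by (1 + t + t² + t³) gives running coefficients 1,1,1,1,1,2,2,2,1,0,0,0,0,0,0 for degrees 0…14.
Finally multiplying by (1 + t + t² + t⁴), the product of all factors after the first has coefficients 1,2,3,3,4,5,6,7,6,5,3,2,1,0,0 for degrees 0…14.
[t¹⁴] = 1·0 + 1·0 + 1·6 = 6.

6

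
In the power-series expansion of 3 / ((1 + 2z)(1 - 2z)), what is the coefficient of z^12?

Partial fractions give a closed form: a_n = (3/2)·(-2)^n + (3/2)·2^n.
At n = 12: a_12 = 12288.

12288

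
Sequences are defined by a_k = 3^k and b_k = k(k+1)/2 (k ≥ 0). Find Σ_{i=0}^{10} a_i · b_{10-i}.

66394

Write out a_i and b_{10-i} for i = 0,…,10 and sum the products.
Σ = 1·55 + 3·45 + 9·36 + 27·28 + 81·21 + 243·15 + 729·10 + 2187·6 + 6561·3 + 19683·1 + 59049·0 = 66394.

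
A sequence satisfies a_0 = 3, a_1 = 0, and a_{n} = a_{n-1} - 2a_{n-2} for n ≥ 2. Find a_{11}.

66

The ordinary generating function has denominator 1 - z + 2z^2.
Iterating the recurrence: a_0,…,a_{11} = 3, 0, -6, -6, 6, 18, 6, -30, -42, 18, 102, 66.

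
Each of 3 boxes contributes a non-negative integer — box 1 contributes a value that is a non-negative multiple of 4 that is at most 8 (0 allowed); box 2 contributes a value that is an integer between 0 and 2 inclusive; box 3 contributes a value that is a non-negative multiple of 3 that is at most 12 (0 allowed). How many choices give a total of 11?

3

The generating function for the choices is (1 + z⁴ + z⁸)·(1 + z + z²)·(1 + z³ + z⁶ + z⁹ + z¹²); the count is [z¹¹].
(1 + z⁴ + z⁸) has coefficients 1,0,0,0,1,0,0,0,1 for degrees 0…8.
(1 + z + z²) has coefficients 1,1,1,0,0,0,0,0,0,0,0,0 for degrees 0…11.
Finally multiplying by (1 + z³ + z⁶ + z⁹ + z¹²), the product of all factors after the first has coefficients 1,1,1,1,1,1,1,1,1,1,1,1 for degrees 0…11.
[z¹¹] = 1·1 + 1·1 + 1·1 = 3.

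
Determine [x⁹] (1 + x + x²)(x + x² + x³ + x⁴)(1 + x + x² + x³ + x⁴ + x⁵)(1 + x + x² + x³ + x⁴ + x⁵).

58

(1 + x + x²) has coefficients 1,1,1 for degrees 0…2.
(x + x² + x³ + x⁴) has coefficients 0,1,1,1,1,0,0,0,0,0 for degrees 0…9.
Multiplying by (1 + x + x² + x³ + x⁴ + x⁵) gives running coefficients 0,1,2,3,4,4,4,3,2,1 for degrees 0…9.
Finally multiplying by (1 + x + x² + x³ + x⁴ + x⁵), the product of all factors after the first has coefficients 0,1,3,6,10,14,18,20,20,18 for degrees 0…9.
[x⁹] = 1·18 + 1·20 + 1·20 = 58.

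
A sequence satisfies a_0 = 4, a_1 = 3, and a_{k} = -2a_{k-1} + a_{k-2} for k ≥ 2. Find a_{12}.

The ordinary generating function has denominator 1 + 2z - z^2.
Iterating the recurrence: a_0,…,a_{12} = 4, 3, -2, 7, -16, 39, -94, 227, -548, 1323, -3194, 7711, -18616.

-18616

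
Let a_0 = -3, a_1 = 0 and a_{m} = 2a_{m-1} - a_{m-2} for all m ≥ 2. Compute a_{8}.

21

The ordinary generating function has denominator 1 - 2q + q^2.
Iterating the recurrence: a_0,…,a_{8} = -3, 0, 3, 6, 9, 12, 15, 18, 21.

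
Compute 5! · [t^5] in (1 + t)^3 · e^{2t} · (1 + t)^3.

12032

The EGF product rule gives c_5 = Σ_{k_1+k_2+k_3=5} C(5; k_1,k_2,k_3) · ∏ g_i(k_i), where (1+t)^3 gives the falling factorial (3)_k; e^{2t} gives (2)^k; (1+t)^3 gives the falling factorial (3)_k.
g_1(k) for k = 0…5: 1, 3, 6, 6, 0, 0.
g_2(k) for k = 0…5: 1, 2, 4, 8, 16, 32.
g_3(k) for k = 0…5: 1, 3, 6, 6, 0, 0.
First combine the last two factors: h(k) = Σ_j C(k,j)·g_2(j)·g_3(k−j) for k = 0…5: 1, 5, 22, 86, 304, 992.
c_5 = Σ_k C(5,k)·g_1(k)·h(5−k) = 1·1·992 + 5·3·304 + 10·6·86 + 10·6·22 = 992 + 4560 + 5160 + 1320 = 12032.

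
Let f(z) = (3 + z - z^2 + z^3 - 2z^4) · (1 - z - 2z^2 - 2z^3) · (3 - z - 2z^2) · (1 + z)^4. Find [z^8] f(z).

(3 + z - z^2 + z^3 - 2z^4) has coefficients 3,1,-1,1,-2 for degrees 0…4.
(1 - z - 2z^2 - 2z^3) has coefficients 1,-1,-2,-2,0,0,0,0,0 for degrees 0…8.
Multiplying by (3 - z - 2z^2) gives running coefficients 3,-4,-7,-2,6,4,0,0,0 for degrees 0…8.
Finally multiplying by (1 + z)^4, the product of all factors after the first has coefficients 3,8,-5,-42,-57,-16,37,46,22 for degrees 0…8.
[z^8] = 3·22 + 1·46 − 1·37 + 1·(-16) − 2·(-57) = 173.

173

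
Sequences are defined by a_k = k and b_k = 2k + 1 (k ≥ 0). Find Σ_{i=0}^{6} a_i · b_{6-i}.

The convolution is the t^6 coefficient of A(t)B(t).
Σ = 0·13 + 1·11 + 2·9 + 3·7 + 4·5 + 5·3 + 6·1 = 91.

91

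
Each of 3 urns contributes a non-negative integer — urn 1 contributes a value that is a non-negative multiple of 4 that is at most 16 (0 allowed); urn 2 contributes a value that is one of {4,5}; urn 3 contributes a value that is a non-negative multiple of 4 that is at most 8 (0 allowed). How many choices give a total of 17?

The generating function for the choices is (1 + y⁴ + y⁸ + y¹² + y¹⁶)·(y⁴ + y⁵)·(1 + y⁴ + y⁸); the count is [y¹⁷].
(1 + y⁴ + y⁸ + y¹² + y¹⁶) has coefficients 1,0,0,0,1,0,0,0,1,0,0,0,1,0,0,0,1 for degrees 0…16.
(y⁴ + y⁵) has coefficients 0,0,0,0,1,1,0,0,0,0,0,0,0,0,0,0,0,0 for degrees 0…17.
Finally multiplying by (1 + y⁴ + y⁸), the product of all factors after the first has coefficients 0,0,0,0,1,1,0,0,1,1,0,0,1,1,0,0,0,0 for degrees 0…17.
[y¹⁷] = 1·0 + 1·1 + 1·1 + 1·1 + 1·0 = 3.

3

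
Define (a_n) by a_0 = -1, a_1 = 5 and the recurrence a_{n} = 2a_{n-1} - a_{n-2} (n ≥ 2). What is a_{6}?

35

The ordinary generating function has denominator 1 - 2t + t^2.
Iterating the recurrence: a_0,…,a_{6} = -1, 5, 11, 17, 23, 29, 35.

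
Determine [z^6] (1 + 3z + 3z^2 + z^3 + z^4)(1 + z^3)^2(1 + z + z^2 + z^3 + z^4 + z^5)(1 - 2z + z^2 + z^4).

(1 + 3z + 3z^2 + z^3 + z^4) has coefficients 1,3,3,1,1 for degrees 0…4.
(1 + z^3)^2 has coefficients 1,0,0,2,0,0,1 for degrees 0…6.
Multiplying by (1 + z + z^2 + z^3 + z^4 + z^5) gives running coefficients 1,1,1,3,3,3,3 for degrees 0…6.
Finally multiplying by (1 - 2z + z^2 + z^4), the product of all factors after the first has coefficients 1,-1,0,2,-1,1,1 for degrees 0…6.
[z^6] = 1·1 + 3·1 + 3·(-1) + 1·2 + 1·0 = 3.

3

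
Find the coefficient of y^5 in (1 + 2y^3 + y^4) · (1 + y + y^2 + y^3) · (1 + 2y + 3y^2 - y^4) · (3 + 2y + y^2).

(1 + 2y^3 + y^4) has coefficients 1,0,0,2,1 for degrees 0…4.
(1 + y + y^2 + y^3) has coefficients 1,1,1,1,0,0 for degrees 0…5.
Multiplying by (1 + 2y + 3y^2 - y^4) gives running coefficients 1,3,6,6,4,2 for degrees 0…5.
Finally multiplying by (3 + 2y + y^2), the product of all factors after the first has coefficients 3,11,25,33,30,20 for degrees 0…5.
[y^5] = 1·20 + 2·25 + 1·11 = 81.

81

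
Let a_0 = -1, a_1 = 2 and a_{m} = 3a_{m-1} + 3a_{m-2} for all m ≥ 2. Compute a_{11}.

613575

The ordinary generating function has denominator 1 - 3x - 3x^2.
Iterating the recurrence: a_0,…,a_{11} = -1, 2, 3, 15, 54, 207, 783, 2970, 11259, 42687, 161838, 613575.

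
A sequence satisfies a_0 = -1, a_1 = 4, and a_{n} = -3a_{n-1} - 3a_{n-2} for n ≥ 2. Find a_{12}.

-729

The ordinary generating function has denominator 1 + 3y + 3y^2.
Iterating the recurrence: a_0,…,a_{12} = -1, 4, -9, 15, -18, 9, 27, -108, 243, -405, 486, -243, -729.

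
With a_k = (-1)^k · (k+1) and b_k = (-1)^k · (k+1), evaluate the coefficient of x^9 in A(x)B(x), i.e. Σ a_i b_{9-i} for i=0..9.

-220

This is [x^9] in the product of the two ordinary generating functions.
Σ = 1·(-10) − 2·9 + 3·(-8) − 4·7 + 5·(-6) − 6·5 + 7·(-4) − 8·3 + 9·(-2) − 10·1 = -220.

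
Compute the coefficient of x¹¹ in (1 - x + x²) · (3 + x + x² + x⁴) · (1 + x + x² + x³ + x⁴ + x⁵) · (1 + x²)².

10

(1 - x + x²) has coefficients 1,-1,1 for degrees 0…2.
(3 + x + x² + x⁴) has coefficients 3,1,1,0,1,0,0,0,0,0,0,0 for degrees 0…11.
Multiplying by (1 + x + x² + x³ + x⁴ + x⁵) gives running coefficients 3,4,5,5,6,6,3,2,1,1,0,0 for degrees 0…11.
Finally multiplying by (1 + x²)², the product of all factors after the first has coefficients 3,4,11,13,19,20,20,19,13,11,5,4 for degrees 0…11.
[x¹¹] = 1·4 − 1·5 + 1·11 = 10.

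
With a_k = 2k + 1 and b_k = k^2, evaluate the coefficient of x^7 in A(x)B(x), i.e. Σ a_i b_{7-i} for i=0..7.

Write out a_i and b_{7-i} for i = 0,…,7 and sum the products.
Σ = 1·49 + 3·36 + 5·25 + 7·16 + 9·9 + 11·4 + 13·1 + 15·0 = 532.

532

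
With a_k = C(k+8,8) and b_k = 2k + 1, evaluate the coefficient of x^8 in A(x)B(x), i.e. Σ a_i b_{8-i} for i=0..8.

This is [x^8] in the product of the two ordinary generating functions.
Σ = 1·17 + 9·15 + 45·13 + 165·11 + 495·9 + 1287·7 + 3003·5 + 6435·3 + 12870·1 = 63206.

63206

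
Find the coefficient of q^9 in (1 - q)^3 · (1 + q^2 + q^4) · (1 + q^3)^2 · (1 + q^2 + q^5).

4

(1 - q)^3 has coefficients 1,-3,3,-1 for degrees 0…3.
(1 + q^2 + q^4) has coefficients 1,0,1,0,1,0,0,0,0,0 for degrees 0…9.
Multiplying by (1 + q^3)^2 gives running coefficients 1,0,1,2,1,2,1,2,1,0 for degrees 0…9.
Finally multiplying by (1 + q^2 + q^5), the product of all factors after the first has coefficients 1,0,2,2,2,5,2,5,4,3 for degrees 0…9.
[q^9] = 1·3 − 3·4 + 3·5 − 1·2 = 4.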